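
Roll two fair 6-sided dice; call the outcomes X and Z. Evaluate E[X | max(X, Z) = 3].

12/5

Outcomes with max(X, Z) = 3: (1,3), (2,3), (3,1), (3,2), (3,3), each with probability 1/36.
E[X | max(X, Z) = 3] = (1 + 2 + 3 + 3 + 3) / 5 = 12/5.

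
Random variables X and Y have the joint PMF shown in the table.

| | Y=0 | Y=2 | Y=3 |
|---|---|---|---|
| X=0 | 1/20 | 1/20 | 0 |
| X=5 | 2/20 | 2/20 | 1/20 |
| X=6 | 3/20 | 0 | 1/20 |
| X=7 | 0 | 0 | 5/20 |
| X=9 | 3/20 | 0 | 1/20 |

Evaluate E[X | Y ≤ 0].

P(Y ≤ 0) = 9/20.
Σ X·P over the event = 0·(1/20) + 5·(2/20) + 6·(3/20) + 9·(3/20) = 11/4.
E[X | Y ≤ 0] = (11/4) / (9/20) = 55/9.

55/9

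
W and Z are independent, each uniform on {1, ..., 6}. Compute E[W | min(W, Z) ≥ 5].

P(min(W, Z) ≥ 5) = 1/9.
Summing W·P(x,y) over outcomes with min(W, Z) ≥ 5 gives 11/18.
E[W | min(W, Z) ≥ 5] = (11/18) / (1/9) = 11/2.

11/2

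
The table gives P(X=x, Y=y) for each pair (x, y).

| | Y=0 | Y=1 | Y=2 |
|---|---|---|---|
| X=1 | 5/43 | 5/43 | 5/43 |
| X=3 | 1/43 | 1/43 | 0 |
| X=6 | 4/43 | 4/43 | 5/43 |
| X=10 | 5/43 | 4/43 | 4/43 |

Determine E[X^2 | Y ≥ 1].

P(Y ≥ 1) = 28/43.
Summing X^2·P(X=x,Y=y) over the conditioning event gives 1143/43.
E[X^2 | Y ≥ 1] = (1143/43) / (28/43) = 1143/28.

1143/28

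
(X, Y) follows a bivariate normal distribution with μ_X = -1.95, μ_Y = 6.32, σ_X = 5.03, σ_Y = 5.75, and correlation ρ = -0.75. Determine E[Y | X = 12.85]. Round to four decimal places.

-6.3689

The regression of Y on X has slope ρ·σ_Y/σ_X and passes through (μ_X, μ_Y).
E[Y | X=12.85] = 6.32 + (-0.75)·(5.75/5.03)·(12.85 − (-1.95)) = 6.32 + (-0.85736)·(14.8) = -6.3689.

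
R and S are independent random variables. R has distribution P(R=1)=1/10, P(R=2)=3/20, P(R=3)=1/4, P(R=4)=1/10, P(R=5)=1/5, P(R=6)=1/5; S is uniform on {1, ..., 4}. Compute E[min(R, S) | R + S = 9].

7/2

P(R + S = 9) = 1/10.
Summing min(R,S)·P(x,y) over outcomes with R + S = 9 gives 7/20.
E[min(R, S) | R + S = 9] = (7/20) / (1/10) = 7/2.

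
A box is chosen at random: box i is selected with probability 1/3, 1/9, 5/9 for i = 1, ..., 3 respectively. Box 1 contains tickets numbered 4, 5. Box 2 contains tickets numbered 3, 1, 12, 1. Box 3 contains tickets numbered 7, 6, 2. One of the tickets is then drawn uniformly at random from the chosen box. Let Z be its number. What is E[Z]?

E[Z | box 1] = (4+5)/2 = 9/2.
E[Z | box 2] = (3+1+12+1)/4 = 17/4.
E[Z | box 3] = (7+6+2)/3 = 5.
E[Z] = (1/3)·(9/2) + (1/9)·(17/4) + (5/9)·(5) = 19/4.

19/4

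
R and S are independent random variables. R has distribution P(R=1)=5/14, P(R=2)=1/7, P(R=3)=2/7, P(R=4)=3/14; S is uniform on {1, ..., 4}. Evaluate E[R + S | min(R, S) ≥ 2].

P(min(R, S) ≥ 2) = 27/56.
Summing (R+S)·P(x,y) over outcomes with min(R, S) ≥ 2 gives 165/56.
E[R + S | min(R, S) ≥ 2] = (165/56) / (27/56) = 55/9.

55/9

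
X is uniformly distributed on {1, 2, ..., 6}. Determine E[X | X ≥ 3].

Given X ≥ 3, X is equally likely to be any of {3, 4, 5, 6}.
E[X | X ≥ 3] = (3 + 4 + 5 + 6) / 4 = 9/2.

9/2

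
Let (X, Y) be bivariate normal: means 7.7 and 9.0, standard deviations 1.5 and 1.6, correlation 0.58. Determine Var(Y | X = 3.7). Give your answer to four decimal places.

1.6988

Var(Y | X=x) = (1 − ρ²)·σ_Y².
Var(Y | X=3.7) = (1.6)²·(1 − (0.58)²) = 2.56·0.6636 = 1.6988.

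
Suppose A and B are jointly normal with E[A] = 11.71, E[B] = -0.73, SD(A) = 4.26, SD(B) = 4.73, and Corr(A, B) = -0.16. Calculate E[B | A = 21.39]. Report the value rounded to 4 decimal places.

E[B | A=x] = μ_B + ρ(σ_B/σ_A)(x − μ_A) for jointly normal variables.
E[B | A=21.39] = -0.73 + (-0.16)·(4.73/4.26)·(21.39 − (11.71)) = -0.73 + (-0.17765)·(9.68) = -2.4497.

-2.4497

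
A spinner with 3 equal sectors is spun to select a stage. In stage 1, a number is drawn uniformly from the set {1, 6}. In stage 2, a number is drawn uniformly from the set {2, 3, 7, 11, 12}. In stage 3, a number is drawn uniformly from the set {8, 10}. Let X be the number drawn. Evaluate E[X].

13/2

E[X | stage 1] = (1+6)/2 = 7/2.
E[X | stage 2] = (2+3+7+11+12)/5 = 7.
E[X | stage 3] = (8+10)/2 = 9.
By the law of total expectation,
E[X] = (1/3)·(7/2) + (1/3)·(7) + (1/3)·(9) = 13/2.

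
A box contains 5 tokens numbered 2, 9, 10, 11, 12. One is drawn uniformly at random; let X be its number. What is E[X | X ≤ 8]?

P(X ≤ 8) = 1/5.
Σ over the event: 2·1/5 = 2/5.
E[X | X ≤ 8] = (2/5) / (1/5) = 2.

2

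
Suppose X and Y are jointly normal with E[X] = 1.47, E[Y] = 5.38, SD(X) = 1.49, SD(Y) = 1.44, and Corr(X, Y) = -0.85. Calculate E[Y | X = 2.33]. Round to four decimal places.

E[Y | X=x] = μ_Y + ρ(σ_Y/σ_X)(x − μ_X) for jointly normal variables.
E[Y | X=2.33] = 5.38 + (-0.85)·(1.44/1.49)·(2.33 − (1.47)) = 5.38 + (-0.82148)·(0.86) = 4.6735.

4.6735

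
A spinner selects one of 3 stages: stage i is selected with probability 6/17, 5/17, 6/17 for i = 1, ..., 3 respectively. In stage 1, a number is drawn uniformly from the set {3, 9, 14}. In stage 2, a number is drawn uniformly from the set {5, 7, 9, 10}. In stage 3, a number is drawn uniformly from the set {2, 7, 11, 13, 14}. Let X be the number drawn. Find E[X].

2943/340

E[X | stage 1] = (3+9+14)/3 = 26/3.
E[X | stage 2] = (5+7+9+10)/4 = 31/4.
E[X | stage 3] = (2+7+11+13+14)/5 = 47/5.
E[X] = (6/17)·(26/3) + (5/17)·(31/4) + (6/17)·(47/5) = 2943/340.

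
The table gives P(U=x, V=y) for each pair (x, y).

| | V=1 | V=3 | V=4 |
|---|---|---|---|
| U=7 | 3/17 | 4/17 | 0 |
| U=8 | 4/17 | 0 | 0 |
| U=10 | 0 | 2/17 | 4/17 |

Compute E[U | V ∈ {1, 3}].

P(V ∈ {1, 3}) = 13/17.
Σ U·P over the event = 7·(3/17) + 7·(4/17) + 8·(4/17) + 10·(2/17) = 101/17.
E[U | V ∈ {1, 3}] = (101/17) / (13/17) = 101/13.

101/13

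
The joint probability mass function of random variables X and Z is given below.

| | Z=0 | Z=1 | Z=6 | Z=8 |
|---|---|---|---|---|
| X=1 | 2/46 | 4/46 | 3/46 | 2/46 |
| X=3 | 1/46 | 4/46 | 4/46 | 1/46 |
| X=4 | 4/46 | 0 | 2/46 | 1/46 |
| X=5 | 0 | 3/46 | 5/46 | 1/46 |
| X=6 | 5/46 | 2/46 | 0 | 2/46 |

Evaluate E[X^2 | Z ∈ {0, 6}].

P(Z ∈ {0, 6}) = 13/23.
Σ X^2·P over the event = 1·(2/46) + 1·(3/46) + 9·(1/46) + 9·(4/46) + 16·(4/46) + 16·(2/46) + 25·(5/46) + 36·(5/46) = 451/46.
E[X^2 | Z ∈ {0, 6}] = (451/46) / (13/23) = 451/26.

451/26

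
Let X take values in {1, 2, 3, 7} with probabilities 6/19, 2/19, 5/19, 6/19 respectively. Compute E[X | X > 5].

7

P(X > 5) = 6/19.
Σ over the event: 7·6/19 = 42/19.
E[X | X > 5] = (42/19) / (6/19) = 7.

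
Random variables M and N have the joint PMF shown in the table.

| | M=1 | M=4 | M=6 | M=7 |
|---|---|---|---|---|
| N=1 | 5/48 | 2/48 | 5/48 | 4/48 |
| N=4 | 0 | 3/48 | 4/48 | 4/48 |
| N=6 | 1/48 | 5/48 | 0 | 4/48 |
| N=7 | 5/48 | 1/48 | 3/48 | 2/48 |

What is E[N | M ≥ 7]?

P(M ≥ 7) = 7/24.
Summing N·P(M=x,N=y) over the conditioning event gives 29/24.
E[N | M ≥ 7] = (29/24) / (7/24) = 29/7.

29/7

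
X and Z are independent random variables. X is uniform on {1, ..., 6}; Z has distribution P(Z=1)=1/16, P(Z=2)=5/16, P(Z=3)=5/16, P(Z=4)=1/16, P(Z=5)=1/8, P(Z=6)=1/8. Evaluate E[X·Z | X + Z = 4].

38/11

P(X + Z = 4) = 11/96.
Summing XZ·P(x,y) over outcomes with X + Z = 4 gives 19/48.
E[X·Z | X + Z = 4] = (19/48) / (11/96) = 38/11.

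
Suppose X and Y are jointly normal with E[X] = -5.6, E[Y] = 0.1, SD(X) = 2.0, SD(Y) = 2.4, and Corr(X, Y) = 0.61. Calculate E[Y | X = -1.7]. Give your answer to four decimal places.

2.9548

The regression of Y on X has slope ρ·σ_Y/σ_X and passes through (μ_X, μ_Y).
E[Y | X=-1.7] = 0.1 + (0.61)·(2.4/2.0)·(-1.7 − (-5.6)) = 0.1 + (0.732)·(3.9) = 2.9548.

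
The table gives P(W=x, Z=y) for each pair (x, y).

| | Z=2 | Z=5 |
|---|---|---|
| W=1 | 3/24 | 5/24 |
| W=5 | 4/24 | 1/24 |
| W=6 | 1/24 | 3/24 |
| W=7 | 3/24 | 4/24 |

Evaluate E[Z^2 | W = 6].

79/4

P(W = 6) = 1/6.
Σ Z^2·P over the event = 4·(1/24) + 25·(3/24) = 79/24.
E[Z^2 | W = 6] = (79/24) / (1/6) = 79/4.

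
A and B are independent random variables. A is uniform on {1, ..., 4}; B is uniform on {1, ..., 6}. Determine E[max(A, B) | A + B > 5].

67/14

P(A + B > 5) = 7/12.
Summing max(A,B)·P(x,y) over outcomes with A + B > 5 gives 67/24.
E[max(A, B) | A + B > 5] = (67/24) / (7/12) = 67/14.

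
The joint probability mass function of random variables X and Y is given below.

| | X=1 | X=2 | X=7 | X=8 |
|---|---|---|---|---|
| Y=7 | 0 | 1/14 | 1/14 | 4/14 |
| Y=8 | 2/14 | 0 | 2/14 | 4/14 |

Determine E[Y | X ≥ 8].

15/2

P(X ≥ 8) = 4/7.
Σ Y·P over the event = 7·(4/14) + 8·(4/14) = 30/7.
E[Y | X ≥ 8] = (30/7) / (4/7) = 15/2.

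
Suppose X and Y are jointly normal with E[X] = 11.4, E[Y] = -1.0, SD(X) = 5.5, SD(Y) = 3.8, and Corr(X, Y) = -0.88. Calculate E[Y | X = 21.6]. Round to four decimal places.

The regression of Y on X has slope ρ·σ_Y/σ_X and passes through (μ_X, μ_Y).
E[Y | X=21.6] = -1.0 + (-0.88)·(3.8/5.5)·(21.6 − (11.4)) = -1.0 + (-0.608)·(10.2) = -7.2016.

-7.2016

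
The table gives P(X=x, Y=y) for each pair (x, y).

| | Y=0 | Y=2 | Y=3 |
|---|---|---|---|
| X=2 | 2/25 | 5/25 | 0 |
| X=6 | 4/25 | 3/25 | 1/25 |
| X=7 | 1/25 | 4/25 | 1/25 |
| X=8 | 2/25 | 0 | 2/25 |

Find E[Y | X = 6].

P(X = 6) = 8/25.
Σ Y·P over the event = 0·(4/25) + 2·(3/25) + 3·(1/25) = 9/25.
E[Y | X = 6] = (9/25) / (8/25) = 9/8.

9/8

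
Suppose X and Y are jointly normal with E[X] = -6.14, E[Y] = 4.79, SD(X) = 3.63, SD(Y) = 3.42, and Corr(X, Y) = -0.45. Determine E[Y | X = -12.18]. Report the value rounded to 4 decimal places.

E[Y | X=x] = μ_Y + ρ(σ_Y/σ_X)(x − μ_X) for jointly normal variables.
E[Y | X=-12.18] = 4.79 + (-0.45)·(3.42/3.63)·(-12.18 − (-6.14)) = 4.79 + (-0.42397)·(-6.04) = 7.3508.

7.3508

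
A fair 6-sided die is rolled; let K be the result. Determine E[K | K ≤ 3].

2

Given K ≤ 3, K is equally likely to be any of {1, 2, 3}.
E[K | K ≤ 3] = (1 + 2 + 3) / 3 = 2.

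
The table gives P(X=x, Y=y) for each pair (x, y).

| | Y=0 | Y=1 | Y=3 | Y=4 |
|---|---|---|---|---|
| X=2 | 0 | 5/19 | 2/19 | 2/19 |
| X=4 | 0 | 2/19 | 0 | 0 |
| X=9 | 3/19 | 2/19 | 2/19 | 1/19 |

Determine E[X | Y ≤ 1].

21/4

P(Y ≤ 1) = 12/19.
Σ X·P over the event = 2·(5/19) + 4·(2/19) + 9·(3/19) + 9·(2/19) = 63/19.
E[X | Y ≤ 1] = (63/19) / (12/19) = 21/4.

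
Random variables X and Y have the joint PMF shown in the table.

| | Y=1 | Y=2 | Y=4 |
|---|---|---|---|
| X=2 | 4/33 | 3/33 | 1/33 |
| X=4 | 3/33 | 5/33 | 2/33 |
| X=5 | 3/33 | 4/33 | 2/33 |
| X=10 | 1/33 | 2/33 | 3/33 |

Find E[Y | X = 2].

7/4

P(X = 2) = 8/33.
Summing Y·P(X=x,Y=y) over the conditioning event gives 14/33.
E[Y | X = 2] = (14/33) / (8/33) = 7/4.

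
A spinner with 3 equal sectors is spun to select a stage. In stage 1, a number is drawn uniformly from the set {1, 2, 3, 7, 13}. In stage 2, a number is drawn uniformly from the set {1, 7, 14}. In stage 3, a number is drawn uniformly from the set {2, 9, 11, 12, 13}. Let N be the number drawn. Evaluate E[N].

329/45

E[N | stage 1] = (1+2+3+7+13)/5 = 26/5.
E[N | stage 2] = (1+7+14)/3 = 22/3.
E[N | stage 3] = (2+9+11+12+13)/5 = 47/5.
By the law of total expectation,
E[N] = (1/3)·(26/5) + (1/3)·(22/3) + (1/3)·(47/5) = 329/45.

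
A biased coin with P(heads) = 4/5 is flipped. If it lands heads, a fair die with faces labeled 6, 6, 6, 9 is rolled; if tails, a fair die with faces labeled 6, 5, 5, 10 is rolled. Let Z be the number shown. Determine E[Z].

E[Z | heads] = (6+6+6+9)/4 = 27/4.
E[Z | tails] = (6+5+5+10)/4 = 13/2.
By the law of total expectation,
E[Z] = (4/5)·(27/4) + (1/5)·(13/2) = 67/10.

67/10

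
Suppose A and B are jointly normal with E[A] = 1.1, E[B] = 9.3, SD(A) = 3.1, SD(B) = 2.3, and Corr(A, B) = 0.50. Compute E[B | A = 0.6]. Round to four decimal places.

The regression of B on A has slope ρ·σ_B/σ_A and passes through (μ_A, μ_B).
E[B | A=0.6] = 9.3 + (0.50)·(2.3/3.1)·(0.6 − (1.1)) = 9.3 + (0.37097)·(-0.5) = 9.1145.

9.1145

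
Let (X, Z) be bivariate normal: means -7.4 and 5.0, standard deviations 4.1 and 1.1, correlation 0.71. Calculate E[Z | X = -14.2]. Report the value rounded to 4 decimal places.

For a bivariate normal, E[Z | X=x] = μ_Z + ρ·(σ_Z/σ_X)·(x − μ_X).
E[Z | X=-14.2] = 5.0 + (0.71)·(1.1/4.1)·(-14.2 − (-7.4)) = 5.0 + (0.19049)·(-6.8) = 3.7047.

3.7047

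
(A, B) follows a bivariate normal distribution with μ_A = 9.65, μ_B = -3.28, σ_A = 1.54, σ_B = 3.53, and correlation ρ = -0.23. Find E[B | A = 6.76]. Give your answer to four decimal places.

-1.7564

E[B | A=x] = μ_B + ρ(σ_B/σ_A)(x − μ_A) for jointly normal variables.
E[B | A=6.76] = -3.28 + (-0.23)·(3.53/1.54)·(6.76 − (9.65)) = -3.28 + (-0.52721)·(-2.89) = -1.7564.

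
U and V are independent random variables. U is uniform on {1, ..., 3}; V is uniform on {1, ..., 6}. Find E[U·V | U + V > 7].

15

Outcomes with U + V > 7: (2,6), (3,5), (3,6), each with probability 1/18.
E[U·V | U + V > 7] = (12 + 15 + 18) / 3 = 15.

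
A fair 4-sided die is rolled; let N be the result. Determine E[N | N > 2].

Given N > 2, N is equally likely to be any of {3, 4}.
E[N | N > 2] = (3 + 4) / 2 = 7/2.

7/2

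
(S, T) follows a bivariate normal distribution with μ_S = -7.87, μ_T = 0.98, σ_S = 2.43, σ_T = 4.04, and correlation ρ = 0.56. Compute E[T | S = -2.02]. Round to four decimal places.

The regression of T on S has slope ρ·σ_T/σ_S and passes through (μ_S, μ_T).
E[T | S=-2.02] = 0.98 + (0.56)·(4.04/2.43)·(-2.02 − (-7.87)) = 0.98 + (0.93103)·(5.85) = 6.4265.

6.4265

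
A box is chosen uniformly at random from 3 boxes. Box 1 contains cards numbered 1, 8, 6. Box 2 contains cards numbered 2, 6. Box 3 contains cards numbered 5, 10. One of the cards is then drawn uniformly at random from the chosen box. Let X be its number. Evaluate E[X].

11/2

E[X | box 1] = (1+8+6)/3 = 5.
E[X | box 2] = (2+6)/2 = 4.
E[X | box 3] = (5+10)/2 = 15/2.
By the law of total expectation,
E[X] = (1/3)·(5) + (1/3)·(4) + (1/3)·(15/2) = 11/2.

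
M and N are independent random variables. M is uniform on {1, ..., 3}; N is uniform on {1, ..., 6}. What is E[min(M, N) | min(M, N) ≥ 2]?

12/5

Outcomes with min(M, N) ≥ 2: (2,2), (2,3), (2,4), (2,5), (2,6), (3,2), (3,3), (3,4), (3,5), (3,6), each with probability 1/18.
E[min(M, N) | min(M, N) ≥ 2] = (2 + 2 + 2 + 2 + 2 + 2 + 3 + 3 + 3 + 3) / 10 = 12/5.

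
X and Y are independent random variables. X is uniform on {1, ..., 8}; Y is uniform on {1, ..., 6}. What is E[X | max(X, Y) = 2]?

5/3

P(max(X, Y) = 2) = 1/16.
Summing X·P(x,y) over outcomes with max(X, Y) = 2 gives 5/48.
E[X | max(X, Y) = 2] = (5/48) / (1/16) = 5/3.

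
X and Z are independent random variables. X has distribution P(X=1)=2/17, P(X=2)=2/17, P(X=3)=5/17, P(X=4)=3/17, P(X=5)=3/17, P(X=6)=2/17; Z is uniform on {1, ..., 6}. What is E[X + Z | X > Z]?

P(X > Z) = 43/102.
Summing (X+Z)·P(x,y) over outcomes with X > Z gives 95/34.
E[X + Z | X > Z] = (95/34) / (43/102) = 285/43.

285/43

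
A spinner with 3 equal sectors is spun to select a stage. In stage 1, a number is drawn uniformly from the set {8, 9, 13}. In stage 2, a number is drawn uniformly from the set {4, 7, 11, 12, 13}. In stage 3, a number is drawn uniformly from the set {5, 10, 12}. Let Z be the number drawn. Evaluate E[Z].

E[Z | stage 1] = (8+9+13)/3 = 10.
E[Z | stage 2] = (4+7+11+12+13)/5 = 47/5.
E[Z | stage 3] = (5+10+12)/3 = 9.
By the law of total expectation,
E[Z] = (1/3)·(10) + (1/3)·(47/5) + (1/3)·(9) = 142/15.

142/15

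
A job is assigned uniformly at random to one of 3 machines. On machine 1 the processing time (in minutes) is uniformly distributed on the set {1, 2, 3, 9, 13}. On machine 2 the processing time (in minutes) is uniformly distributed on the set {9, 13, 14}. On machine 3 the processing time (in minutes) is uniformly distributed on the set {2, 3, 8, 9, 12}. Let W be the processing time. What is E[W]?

122/15

E[W | machine 1] = (1+2+3+9+13)/5 = 28/5.
E[W | machine 2] = (9+13+14)/3 = 12.
E[W | machine 3] = (2+3+8+9+12)/5 = 34/5.
E[W] = (1/3)·(28/5) + (1/3)·(12) + (1/3)·(34/5) = 122/15.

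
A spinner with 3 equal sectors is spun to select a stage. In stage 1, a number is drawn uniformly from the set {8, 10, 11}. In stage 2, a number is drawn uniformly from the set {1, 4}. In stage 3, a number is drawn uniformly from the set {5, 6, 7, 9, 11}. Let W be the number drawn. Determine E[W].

593/90

E[W | stage 1] = (8+10+11)/3 = 29/3.
E[W | stage 2] = (1+4)/2 = 5/2.
E[W | stage 3] = (5+6+7+9+11)/5 = 38/5.
E[W] = (1/3)·(29/3) + (1/3)·(5/2) + (1/3)·(38/5) = 593/90.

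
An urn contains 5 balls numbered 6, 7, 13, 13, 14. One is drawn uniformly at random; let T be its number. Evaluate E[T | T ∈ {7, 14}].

21/2

P(T ∈ {7, 14}) = 2/5.
Σ over the event: 7·1/5 + 14·1/5 = 21/5.
E[T | T ∈ {7, 14}] = (21/5) / (2/5) = 21/2.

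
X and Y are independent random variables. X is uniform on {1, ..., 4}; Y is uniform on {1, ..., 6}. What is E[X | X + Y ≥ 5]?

P(X + Y ≥ 5) = 3/4.
Summing X·P(x,y) over outcomes with X + Y ≥ 5 gives 25/12.
E[X | X + Y ≥ 5] = (25/12) / (3/4) = 25/9.

25/9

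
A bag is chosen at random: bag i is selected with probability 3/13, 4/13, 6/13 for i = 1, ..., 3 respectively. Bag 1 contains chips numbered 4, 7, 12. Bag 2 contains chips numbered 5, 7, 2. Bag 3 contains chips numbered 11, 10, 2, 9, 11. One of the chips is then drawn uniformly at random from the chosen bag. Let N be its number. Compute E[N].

E[N | bag 1] = (4+7+12)/3 = 23/3.
E[N | bag 2] = (5+7+2)/3 = 14/3.
E[N | bag 3] = (11+10+2+9+11)/5 = 43/5.
By the law of total expectation,
E[N] = (3/13)·(23/3) + (4/13)·(14/3) + (6/13)·(43/5) = 1399/195.

1399/195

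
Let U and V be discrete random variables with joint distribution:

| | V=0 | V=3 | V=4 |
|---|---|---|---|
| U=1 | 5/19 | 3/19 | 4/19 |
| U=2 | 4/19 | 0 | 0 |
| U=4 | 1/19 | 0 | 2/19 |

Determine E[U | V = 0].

P(V = 0) = 10/19.
Σ U·P over the event = 1·(5/19) + 2·(4/19) + 4·(1/19) = 17/19.
E[U | V = 0] = (17/19) / (10/19) = 17/10.

17/10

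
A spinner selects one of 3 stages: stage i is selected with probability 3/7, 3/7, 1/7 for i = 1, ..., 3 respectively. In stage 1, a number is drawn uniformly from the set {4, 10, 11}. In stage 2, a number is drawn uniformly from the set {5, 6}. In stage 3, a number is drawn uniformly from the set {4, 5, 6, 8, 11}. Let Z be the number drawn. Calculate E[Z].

E[Z | stage 1] = (4+10+11)/3 = 25/3.
E[Z | stage 2] = (5+6)/2 = 11/2.
E[Z | stage 3] = (4+5+6+8+11)/5 = 34/5.
E[Z] = (3/7)·(25/3) + (3/7)·(11/2) + (1/7)·(34/5) = 69/10.

69/10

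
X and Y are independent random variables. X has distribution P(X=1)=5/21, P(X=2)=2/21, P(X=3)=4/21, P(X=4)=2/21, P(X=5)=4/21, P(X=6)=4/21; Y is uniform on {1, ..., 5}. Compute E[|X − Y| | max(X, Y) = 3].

24/19

P(max(X, Y) = 3) = 19/105.
Summing |X−Y|·P(x,y) over outcomes with max(X, Y) = 3 gives 8/35.
E[|X − Y| | max(X, Y) = 3] = (8/35) / (19/105) = 24/19.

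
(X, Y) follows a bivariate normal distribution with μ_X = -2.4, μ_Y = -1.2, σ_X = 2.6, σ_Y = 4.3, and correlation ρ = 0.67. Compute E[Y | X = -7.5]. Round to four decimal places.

E[Y | X=x] = μ_Y + ρ(σ_Y/σ_X)(x − μ_X) for jointly normal variables.
E[Y | X=-7.5] = -1.2 + (0.67)·(4.3/2.6)·(-7.5 − (-2.4)) = -1.2 + (1.10808)·(-5.1) = -6.8512.

-6.8512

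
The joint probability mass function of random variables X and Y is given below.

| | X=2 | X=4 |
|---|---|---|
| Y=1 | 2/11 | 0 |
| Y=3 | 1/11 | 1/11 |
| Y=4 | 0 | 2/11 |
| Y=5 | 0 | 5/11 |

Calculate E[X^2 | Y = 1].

P(Y = 1) = 2/11.
Σ X^2·P over the event = 4·(2/11) = 8/11.
E[X^2 | Y = 1] = (8/11) / (2/11) = 4.

4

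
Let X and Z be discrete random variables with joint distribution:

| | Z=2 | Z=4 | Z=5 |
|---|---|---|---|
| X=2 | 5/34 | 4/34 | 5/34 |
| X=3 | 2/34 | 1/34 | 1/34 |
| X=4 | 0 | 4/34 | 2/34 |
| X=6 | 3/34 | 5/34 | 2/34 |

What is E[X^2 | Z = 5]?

P(Z = 5) = 5/17.
Σ X^2·P over the event = 4·(5/34) + 9·(1/34) + 16·(2/34) + 36·(2/34) = 133/34.
E[X^2 | Z = 5] = (133/34) / (5/17) = 133/10.

133/10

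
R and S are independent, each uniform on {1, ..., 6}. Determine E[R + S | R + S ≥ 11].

34/3

Outcomes with R + S ≥ 11: (5,6), (6,5), (6,6), each with probability 1/36.
E[R + S | R + S ≥ 11] = (11 + 11 + 12) / 3 = 34/3.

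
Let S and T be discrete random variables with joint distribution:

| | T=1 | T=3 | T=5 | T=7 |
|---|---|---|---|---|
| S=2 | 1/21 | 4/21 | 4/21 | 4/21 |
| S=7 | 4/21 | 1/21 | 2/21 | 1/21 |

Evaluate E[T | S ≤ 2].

61/13

P(S ≤ 2) = 13/21.
Summing T·P(S=x,T=y) over the conditioning event gives 61/21.
E[T | S ≤ 2] = (61/21) / (13/21) = 61/13.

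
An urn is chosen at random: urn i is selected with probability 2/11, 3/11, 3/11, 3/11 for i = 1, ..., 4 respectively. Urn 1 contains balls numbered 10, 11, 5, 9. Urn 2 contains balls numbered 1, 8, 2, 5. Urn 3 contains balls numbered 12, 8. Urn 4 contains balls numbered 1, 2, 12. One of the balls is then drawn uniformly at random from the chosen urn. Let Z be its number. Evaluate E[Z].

E[Z | urn 1] = (10+11+5+9)/4 = 35/4.
E[Z | urn 2] = (1+8+2+5)/4 = 4.
E[Z | urn 3] = (12+8)/2 = 10.
E[Z | urn 4] = (1+2+12)/3 = 5.
By the law of total expectation,
E[Z] = (2/11)·(35/4) + (3/11)·(4) + (3/11)·(10) + (3/11)·(5) = 149/22.

149/22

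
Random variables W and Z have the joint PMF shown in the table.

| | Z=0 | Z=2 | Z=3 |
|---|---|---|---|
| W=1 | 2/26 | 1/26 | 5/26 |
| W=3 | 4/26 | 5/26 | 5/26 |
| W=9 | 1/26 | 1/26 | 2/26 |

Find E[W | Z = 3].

19/6

P(Z = 3) = 6/13.
Σ W·P over the event = 1·(5/26) + 3·(5/26) + 9·(2/26) = 19/13.
E[W | Z = 3] = (19/13) / (6/13) = 19/6.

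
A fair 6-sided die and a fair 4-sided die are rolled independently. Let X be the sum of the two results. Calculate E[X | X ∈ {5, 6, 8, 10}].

13/2

P(X ∈ {5, 6, 8, 10}) = 1/2.
Σ over the event: 5·1/6 + 6·1/6 + 8·1/8 + 10·1/24 = 13/4.
E[X | X ∈ {5, 6, 8, 10}] = (13/4) / (1/2) = 13/2.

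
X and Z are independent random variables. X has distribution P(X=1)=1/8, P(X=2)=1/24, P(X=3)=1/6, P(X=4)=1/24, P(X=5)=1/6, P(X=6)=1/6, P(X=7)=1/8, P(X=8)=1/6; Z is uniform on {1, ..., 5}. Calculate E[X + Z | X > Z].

727/83

P(X > Z) = 83/120.
Summing (X+Z)·P(x,y) over outcomes with X > Z gives 727/120.
E[X + Z | X > Z] = (727/120) / (83/120) = 727/83.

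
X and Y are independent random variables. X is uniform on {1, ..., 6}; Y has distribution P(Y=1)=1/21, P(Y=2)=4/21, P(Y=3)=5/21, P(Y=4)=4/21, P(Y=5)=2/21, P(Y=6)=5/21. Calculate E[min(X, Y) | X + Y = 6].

P(X + Y = 6) = 8/63.
Summing min(X,Y)·P(x,y) over outcomes with X + Y = 6 gives 17/63.
E[min(X, Y) | X + Y = 6] = (17/63) / (8/63) = 17/8.

17/8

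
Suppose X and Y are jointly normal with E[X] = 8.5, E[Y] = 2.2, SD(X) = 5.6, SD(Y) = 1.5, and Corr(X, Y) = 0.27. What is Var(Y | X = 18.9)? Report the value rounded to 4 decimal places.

2.0860

Var(Y | X=x) = (1 − ρ²)·σ_Y².
Var(Y | X=18.9) = (1.5)²·(1 − (0.27)²) = 2.25·0.9271 = 2.0860.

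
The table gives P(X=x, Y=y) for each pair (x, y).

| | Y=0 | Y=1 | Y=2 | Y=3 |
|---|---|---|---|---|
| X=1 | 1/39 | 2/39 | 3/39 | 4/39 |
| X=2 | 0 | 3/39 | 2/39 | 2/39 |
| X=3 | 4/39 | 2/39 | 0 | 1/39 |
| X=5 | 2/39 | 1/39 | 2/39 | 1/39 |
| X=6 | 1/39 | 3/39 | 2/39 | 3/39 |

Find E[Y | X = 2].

13/7

P(X = 2) = 7/39.
Σ Y·P over the event = 1·(3/39) + 2·(2/39) + 3·(2/39) = 1/3.
E[Y | X = 2] = (1/3) / (7/39) = 13/7.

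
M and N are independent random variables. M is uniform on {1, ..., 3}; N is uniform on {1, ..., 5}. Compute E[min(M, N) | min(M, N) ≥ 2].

19/8

P(min(M, N) ≥ 2) = 8/15.
Summing min(M,N)·P(x,y) over outcomes with min(M, N) ≥ 2 gives 19/15.
E[min(M, N) | min(M, N) ≥ 2] = (19/15) / (8/15) = 19/8.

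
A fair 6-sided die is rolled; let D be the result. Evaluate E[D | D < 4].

2

Given D < 4, D is equally likely to be any of {1, 2, 3}.
E[D | D < 4] = (1 + 2 + 3) / 3 = 2.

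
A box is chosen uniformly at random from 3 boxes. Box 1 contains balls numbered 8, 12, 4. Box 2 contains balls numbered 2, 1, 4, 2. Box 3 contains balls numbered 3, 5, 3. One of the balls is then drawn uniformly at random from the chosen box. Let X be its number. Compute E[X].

167/36

E[X | box 1] = (8+12+4)/3 = 8.
E[X | box 2] = (2+1+4+2)/4 = 9/4.
E[X | box 3] = (3+5+3)/3 = 11/3.
E[X] = (1/3)·(8) + (1/3)·(9/4) + (1/3)·(11/3) = 167/36.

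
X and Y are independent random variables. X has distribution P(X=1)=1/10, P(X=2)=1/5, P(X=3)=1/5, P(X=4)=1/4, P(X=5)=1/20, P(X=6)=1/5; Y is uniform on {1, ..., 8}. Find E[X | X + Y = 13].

P(X + Y = 13) = 1/32.
Summing X·P(x,y) over outcomes with X + Y = 13 gives 29/160.
E[X | X + Y = 13] = (29/160) / (1/32) = 29/5.

29/5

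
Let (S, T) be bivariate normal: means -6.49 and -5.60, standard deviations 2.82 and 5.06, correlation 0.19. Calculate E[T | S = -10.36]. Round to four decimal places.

-6.9194

For a bivariate normal, E[T | S=x] = μ_T + ρ·(σ_T/σ_S)·(x − μ_S).
E[T | S=-10.36] = -5.60 + (0.19)·(5.06/2.82)·(-10.36 − (-6.49)) = -5.60 + (0.34092)·(-3.87) = -6.9194.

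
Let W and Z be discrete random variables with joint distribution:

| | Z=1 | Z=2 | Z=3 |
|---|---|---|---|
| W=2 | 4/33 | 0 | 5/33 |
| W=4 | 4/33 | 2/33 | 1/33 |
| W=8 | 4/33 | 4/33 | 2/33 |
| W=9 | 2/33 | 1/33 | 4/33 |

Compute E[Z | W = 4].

P(W = 4) = 7/33.
Σ Z·P over the event = 1·(4/33) + 2·(2/33) + 3·(1/33) = 1/3.
E[Z | W = 4] = (1/3) / (7/33) = 11/7.

11/7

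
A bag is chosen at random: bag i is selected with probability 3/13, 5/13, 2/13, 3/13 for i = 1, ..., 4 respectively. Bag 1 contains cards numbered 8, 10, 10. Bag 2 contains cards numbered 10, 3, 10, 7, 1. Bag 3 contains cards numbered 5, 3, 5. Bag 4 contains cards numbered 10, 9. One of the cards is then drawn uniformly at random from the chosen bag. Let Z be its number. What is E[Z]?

E[Z | bag 1] = (8+10+10)/3 = 28/3.
E[Z | bag 2] = (10+3+10+7+1)/5 = 31/5.
E[Z | bag 3] = (5+3+5)/3 = 13/3.
E[Z | bag 4] = (10+9)/2 = 19/2.
By the law of total expectation,
E[Z] = (3/13)·(28/3) + (5/13)·(31/5) + (2/13)·(13/3) + (3/13)·(19/2) = 577/78.

577/78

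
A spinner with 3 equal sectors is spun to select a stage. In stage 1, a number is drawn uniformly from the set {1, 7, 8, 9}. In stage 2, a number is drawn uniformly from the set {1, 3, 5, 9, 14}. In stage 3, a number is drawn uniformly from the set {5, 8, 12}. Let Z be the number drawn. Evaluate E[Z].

E[Z | stage 1] = (1+7+8+9)/4 = 25/4.
E[Z | stage 2] = (1+3+5+9+14)/5 = 32/5.
E[Z | stage 3] = (5+8+12)/3 = 25/3.
By the law of total expectation,
E[Z] = (1/3)·(25/4) + (1/3)·(32/5) + (1/3)·(25/3) = 1259/180.

1259/180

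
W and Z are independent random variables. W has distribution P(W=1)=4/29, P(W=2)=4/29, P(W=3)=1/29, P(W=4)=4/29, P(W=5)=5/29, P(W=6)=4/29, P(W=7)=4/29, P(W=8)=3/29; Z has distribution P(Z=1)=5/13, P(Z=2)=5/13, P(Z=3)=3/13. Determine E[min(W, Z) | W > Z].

P(W > Z) = 10/13.
Summing min(W,Z)·P(x,y) over outcomes with W > Z gives 515/377.
E[min(W, Z) | W > Z] = (515/377) / (10/13) = 103/58.

103/58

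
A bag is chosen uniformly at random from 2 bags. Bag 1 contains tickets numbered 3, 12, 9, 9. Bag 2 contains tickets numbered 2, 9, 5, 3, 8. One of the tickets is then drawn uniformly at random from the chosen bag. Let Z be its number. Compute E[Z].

E[Z | bag 1] = (3+12+9+9)/4 = 33/4.
E[Z | bag 2] = (2+9+5+3+8)/5 = 27/5.
E[Z] = (1/2)·(33/4) + (1/2)·(27/5) = 273/40.

273/40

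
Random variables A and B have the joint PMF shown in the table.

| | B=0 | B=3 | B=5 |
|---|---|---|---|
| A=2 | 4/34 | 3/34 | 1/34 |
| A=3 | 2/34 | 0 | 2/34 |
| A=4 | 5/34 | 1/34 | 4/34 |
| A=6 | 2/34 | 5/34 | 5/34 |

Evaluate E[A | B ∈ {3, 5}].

P(B ∈ {3, 5}) = 21/34.
Σ A·P over the event = 2·(3/34) + 2·(1/34) + 3·(2/34) + 4·(1/34) + 4·(4/34) + 6·(5/34) + 6·(5/34) = 47/17.
E[A | B ∈ {3, 5}] = (47/17) / (21/34) = 94/21.

94/21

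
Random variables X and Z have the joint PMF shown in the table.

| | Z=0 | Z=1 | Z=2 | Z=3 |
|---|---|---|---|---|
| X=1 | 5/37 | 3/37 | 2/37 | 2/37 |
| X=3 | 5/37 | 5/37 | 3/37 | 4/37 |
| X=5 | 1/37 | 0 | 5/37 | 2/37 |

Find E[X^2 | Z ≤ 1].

P(Z ≤ 1) = 19/37.
Σ X^2·P over the event = 1·(5/37) + 1·(3/37) + 9·(5/37) + 9·(5/37) + 25·(1/37) = 123/37.
E[X^2 | Z ≤ 1] = (123/37) / (19/37) = 123/19.

123/19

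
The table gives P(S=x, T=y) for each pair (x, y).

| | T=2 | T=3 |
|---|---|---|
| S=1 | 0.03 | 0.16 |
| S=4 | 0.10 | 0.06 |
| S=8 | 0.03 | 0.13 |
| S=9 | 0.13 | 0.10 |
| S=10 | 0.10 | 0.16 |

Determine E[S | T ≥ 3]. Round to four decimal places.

6.4590

P(T ≥ 3) = 0.61.
Σ S·P over the event = 1·(0.16) + 4·(0.06) + 8·(0.13) + 9·(0.10) + 10·(0.16) = 3.94.
E[S | T ≥ 3] = (3.94) / (0.61) = 6.4590.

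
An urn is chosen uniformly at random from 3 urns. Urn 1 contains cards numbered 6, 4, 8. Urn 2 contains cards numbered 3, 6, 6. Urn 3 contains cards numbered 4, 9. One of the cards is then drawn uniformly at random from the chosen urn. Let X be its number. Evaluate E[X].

35/6

E[X | urn 1] = (6+4+8)/3 = 6.
E[X | urn 2] = (3+6+6)/3 = 5.
E[X | urn 3] = (4+9)/2 = 13/2.
E[X] = (1/3)·(6) + (1/3)·(5) + (1/3)·(13/2) = 35/6.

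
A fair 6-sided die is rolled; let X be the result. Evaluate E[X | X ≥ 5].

11/2

Given X ≥ 5, X is equally likely to be any of {5, 6}.
E[X | X ≥ 5] = (5 + 6) / 2 = 11/2.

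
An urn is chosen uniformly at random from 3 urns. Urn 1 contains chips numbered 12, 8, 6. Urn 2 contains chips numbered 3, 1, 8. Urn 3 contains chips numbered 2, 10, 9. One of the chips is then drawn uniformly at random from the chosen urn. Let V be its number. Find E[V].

E[V | urn 1] = (12+8+6)/3 = 26/3.
E[V | urn 2] = (3+1+8)/3 = 4.
E[V | urn 3] = (2+10+9)/3 = 7.
E[V] = (1/3)·(26/3) + (1/3)·(4) + (1/3)·(7) = 59/9.

59/9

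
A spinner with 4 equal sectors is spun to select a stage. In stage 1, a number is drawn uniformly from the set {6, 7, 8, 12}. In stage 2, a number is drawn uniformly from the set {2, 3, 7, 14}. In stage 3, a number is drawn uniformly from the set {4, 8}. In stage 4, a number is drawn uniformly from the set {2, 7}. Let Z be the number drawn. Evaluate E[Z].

101/16

E[Z | stage 1] = (6+7+8+12)/4 = 33/4.
E[Z | stage 2] = (2+3+7+14)/4 = 13/2.
E[Z | stage 3] = (4+8)/2 = 6.
E[Z | stage 4] = (2+7)/2 = 9/2.
E[Z] = (1/4)·(33/4) + (1/4)·(13/2) + (1/4)·(6) + (1/4)·(9/2) = 101/16.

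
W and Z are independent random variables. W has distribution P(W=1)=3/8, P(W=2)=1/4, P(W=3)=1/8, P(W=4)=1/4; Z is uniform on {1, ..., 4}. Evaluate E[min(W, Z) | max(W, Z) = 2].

P(max(W, Z) = 2) = 7/32.
Summing min(W,Z)·P(x,y) over outcomes with max(W, Z) = 2 gives 9/32.
E[min(W, Z) | max(W, Z) = 2] = (9/32) / (7/32) = 9/7.

9/7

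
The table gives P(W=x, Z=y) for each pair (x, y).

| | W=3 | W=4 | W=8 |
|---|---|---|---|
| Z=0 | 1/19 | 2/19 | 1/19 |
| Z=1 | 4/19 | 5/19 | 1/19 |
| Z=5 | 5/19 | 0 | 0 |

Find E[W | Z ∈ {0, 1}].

P(Z ∈ {0, 1}) = 14/19.
Σ W·P over the event = 3·(1/19) + 3·(4/19) + 4·(2/19) + 4·(5/19) + 8·(1/19) + 8·(1/19) = 59/19.
E[W | Z ∈ {0, 1}] = (59/19) / (14/19) = 59/14.

59/14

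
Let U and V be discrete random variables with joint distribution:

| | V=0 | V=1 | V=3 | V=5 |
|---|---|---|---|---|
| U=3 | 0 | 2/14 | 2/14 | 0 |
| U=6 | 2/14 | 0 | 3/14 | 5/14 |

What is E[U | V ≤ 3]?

P(V ≤ 3) = 9/14.
Σ U·P over the event = 3·(2/14) + 3·(2/14) + 6·(2/14) + 6·(3/14) = 3.
E[U | V ≤ 3] = (3) / (9/14) = 14/3.

14/3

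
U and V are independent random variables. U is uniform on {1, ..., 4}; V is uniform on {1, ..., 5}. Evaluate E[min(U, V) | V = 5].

5/2

P(V = 5) = 1/5.
Summing min(U,V)·P(x,y) over outcomes with V = 5 gives 1/2.
E[min(U, V) | V = 5] = (1/2) / (1/5) = 5/2.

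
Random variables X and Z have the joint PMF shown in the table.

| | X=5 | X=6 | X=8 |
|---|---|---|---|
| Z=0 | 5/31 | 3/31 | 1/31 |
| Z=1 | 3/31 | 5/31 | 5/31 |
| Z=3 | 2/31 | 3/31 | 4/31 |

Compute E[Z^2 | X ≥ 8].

P(X ≥ 8) = 10/31.
Σ Z^2·P over the event = 0·(1/31) + 1·(5/31) + 9·(4/31) = 41/31.
E[Z^2 | X ≥ 8] = (41/31) / (10/31) = 41/10.

41/10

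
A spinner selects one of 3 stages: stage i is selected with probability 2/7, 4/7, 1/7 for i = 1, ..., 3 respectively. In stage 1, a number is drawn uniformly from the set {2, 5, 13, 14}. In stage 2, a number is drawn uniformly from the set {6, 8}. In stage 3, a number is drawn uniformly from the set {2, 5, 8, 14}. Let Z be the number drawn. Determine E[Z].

E[Z | stage 1] = (2+5+13+14)/4 = 17/2.
E[Z | stage 2] = (6+8)/2 = 7.
E[Z | stage 3] = (2+5+8+14)/4 = 29/4.
E[Z] = (2/7)·(17/2) + (4/7)·(7) + (1/7)·(29/4) = 209/28.

209/28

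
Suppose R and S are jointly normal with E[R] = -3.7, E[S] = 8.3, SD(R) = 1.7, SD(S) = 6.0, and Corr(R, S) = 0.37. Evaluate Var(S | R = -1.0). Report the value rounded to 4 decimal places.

31.0716

For a bivariate normal, Var(S | R=x) = σ_S²(1 − ρ²).
Var(S | R=-1.0) = (6.0)²·(1 − (0.37)²) = 36·0.8631 = 31.0716.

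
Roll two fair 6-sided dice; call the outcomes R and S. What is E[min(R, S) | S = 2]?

11/6

P(S = 2) = 1/6.
Summing min(R,S)·P(x,y) over outcomes with S = 2 gives 11/36.
E[min(R, S) | S = 2] = (11/36) / (1/6) = 11/6.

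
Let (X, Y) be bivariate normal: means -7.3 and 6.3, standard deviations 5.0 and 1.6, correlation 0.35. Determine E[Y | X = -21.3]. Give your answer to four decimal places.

For a bivariate normal, E[Y | X=x] = μ_Y + ρ·(σ_Y/σ_X)·(x − μ_X).
E[Y | X=-21.3] = 6.3 + (0.35)·(1.6/5.0)·(-21.3 − (-7.3)) = 6.3 + (0.112)·(-14) = 4.7320.

4.7320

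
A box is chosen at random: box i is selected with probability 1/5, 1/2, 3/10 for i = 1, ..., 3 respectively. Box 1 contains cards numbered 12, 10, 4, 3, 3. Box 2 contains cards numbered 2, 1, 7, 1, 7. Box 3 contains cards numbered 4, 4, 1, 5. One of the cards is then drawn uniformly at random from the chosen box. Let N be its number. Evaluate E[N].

413/100

E[N | box 1] = (12+10+4+3+3)/5 = 32/5.
E[N | box 2] = (2+1+7+1+7)/5 = 18/5.
E[N | box 3] = (4+4+1+5)/4 = 7/2.
By the law of total expectation,
E[N] = (1/5)·(32/5) + (1/2)·(18/5) + (3/10)·(7/2) = 413/100.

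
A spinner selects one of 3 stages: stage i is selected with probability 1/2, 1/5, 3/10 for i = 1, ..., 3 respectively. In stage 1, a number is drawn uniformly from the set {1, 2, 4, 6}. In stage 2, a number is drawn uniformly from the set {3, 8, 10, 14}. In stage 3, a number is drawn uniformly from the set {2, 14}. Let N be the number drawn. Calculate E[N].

E[N | stage 1] = (1+2+4+6)/4 = 13/4.
E[N | stage 2] = (3+8+10+14)/4 = 35/4.
E[N | stage 3] = (2+14)/2 = 8.
By the law of total expectation,
E[N] = (1/2)·(13/4) + (1/5)·(35/4) + (3/10)·(8) = 231/40.

231/40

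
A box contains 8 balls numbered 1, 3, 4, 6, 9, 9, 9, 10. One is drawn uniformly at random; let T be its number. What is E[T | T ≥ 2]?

50/7

P(T ≥ 2) = 7/8.
Σ over the event: 3·1/8 + 4·1/8 + 6·1/8 + 9·3/8 + 10·1/8 = 25/4.
E[T | T ≥ 2] = (25/4) / (7/8) = 50/7.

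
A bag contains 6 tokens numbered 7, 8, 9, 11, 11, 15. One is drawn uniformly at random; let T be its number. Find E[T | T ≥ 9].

23/2

P(T ≥ 9) = 2/3.
Σ over the event: 9·1/6 + 11·1/3 + 15·1/6 = 23/3.
E[T | T ≥ 9] = (23/3) / (2/3) = 23/2.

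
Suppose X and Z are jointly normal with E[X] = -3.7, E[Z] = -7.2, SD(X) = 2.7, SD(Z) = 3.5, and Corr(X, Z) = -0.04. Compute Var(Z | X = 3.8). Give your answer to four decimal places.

The conditional variance in a bivariate normal is σ_Z²(1 − ρ²), independent of x.
Var(Z | X=3.8) = (3.5)²·(1 − (-0.04)²) = 12.25·0.9984 = 12.2304.

12.2304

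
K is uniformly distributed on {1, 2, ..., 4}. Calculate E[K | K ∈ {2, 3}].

5/2

P(K ∈ {2, 3}) = 1/2.
Σ over the event: 2·1/4 + 3·1/4 = 5/4.
E[K | K ∈ {2, 3}] = (5/4) / (1/2) = 5/2.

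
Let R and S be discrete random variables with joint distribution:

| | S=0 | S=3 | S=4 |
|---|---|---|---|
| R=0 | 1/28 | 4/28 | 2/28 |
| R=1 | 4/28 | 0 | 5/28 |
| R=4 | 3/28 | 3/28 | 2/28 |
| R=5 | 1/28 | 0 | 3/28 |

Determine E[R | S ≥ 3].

P(S ≥ 3) = 19/28.
Summing R·P(R=x,S=y) over the conditioning event gives 10/7.
E[R | S ≥ 3] = (10/7) / (19/28) = 40/19.

40/19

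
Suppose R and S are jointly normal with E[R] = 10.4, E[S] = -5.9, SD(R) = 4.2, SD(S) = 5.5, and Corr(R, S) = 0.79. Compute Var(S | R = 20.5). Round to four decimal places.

Var(S | R=x) = (1 − ρ²)·σ_S².
Var(S | R=20.5) = (5.5)²·(1 − (0.79)²) = 30.25·0.3759 = 11.3710.

11.3710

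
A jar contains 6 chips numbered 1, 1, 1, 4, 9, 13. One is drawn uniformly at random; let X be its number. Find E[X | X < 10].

P(X < 10) = 5/6.
Σ over the event: 1·1/2 + 4·1/6 + 9·1/6 = 8/3.
E[X | X < 10] = (8/3) / (5/6) = 16/5.

16/5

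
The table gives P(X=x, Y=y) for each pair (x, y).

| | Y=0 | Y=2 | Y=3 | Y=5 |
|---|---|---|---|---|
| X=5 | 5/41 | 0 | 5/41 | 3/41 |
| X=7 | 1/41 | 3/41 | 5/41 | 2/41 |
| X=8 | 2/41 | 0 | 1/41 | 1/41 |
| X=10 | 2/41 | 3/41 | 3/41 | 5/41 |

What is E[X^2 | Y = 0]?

P(Y = 0) = 10/41.
Σ X^2·P over the event = 25·(5/41) + 49·(1/41) + 64·(2/41) + 100·(2/41) = 502/41.
E[X^2 | Y = 0] = (502/41) / (10/41) = 251/5.

251/5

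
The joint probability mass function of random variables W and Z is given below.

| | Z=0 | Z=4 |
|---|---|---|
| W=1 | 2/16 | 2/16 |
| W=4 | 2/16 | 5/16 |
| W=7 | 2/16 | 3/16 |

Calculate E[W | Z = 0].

P(Z = 0) = 3/8.
Σ W·P over the event = 1·(2/16) + 4·(2/16) + 7·(2/16) = 3/2.
E[W | Z = 0] = (3/2) / (3/8) = 4.

4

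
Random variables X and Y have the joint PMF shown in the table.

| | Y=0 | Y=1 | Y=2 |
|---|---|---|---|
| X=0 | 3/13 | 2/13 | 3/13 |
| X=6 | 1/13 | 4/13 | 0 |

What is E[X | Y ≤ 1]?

P(Y ≤ 1) = 10/13.
Summing X·P(X=x,Y=y) over the conditioning event gives 30/13.
E[X | Y ≤ 1] = (30/13) / (10/13) = 3.

3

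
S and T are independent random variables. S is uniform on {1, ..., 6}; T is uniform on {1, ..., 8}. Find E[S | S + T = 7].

7/2

P(S + T = 7) = 1/8.
Summing S·P(x,y) over outcomes with S + T = 7 gives 7/16.
E[S | S + T = 7] = (7/16) / (1/8) = 7/2.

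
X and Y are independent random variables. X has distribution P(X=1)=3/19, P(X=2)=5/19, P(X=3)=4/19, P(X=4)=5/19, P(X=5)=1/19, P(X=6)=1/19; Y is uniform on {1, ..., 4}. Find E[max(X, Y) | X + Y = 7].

P(X + Y = 7) = 11/76.
Summing max(X,Y)·P(x,y) over outcomes with X + Y = 7 gives 47/76.
E[max(X, Y) | X + Y = 7] = (47/76) / (11/76) = 47/11.

47/11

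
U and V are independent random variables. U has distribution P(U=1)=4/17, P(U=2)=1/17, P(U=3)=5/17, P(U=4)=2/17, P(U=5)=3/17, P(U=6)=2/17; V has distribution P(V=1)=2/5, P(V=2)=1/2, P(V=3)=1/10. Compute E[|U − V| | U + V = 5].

P(U + V = 5) = 1/5.
Summing |U−V|·P(x,y) over outcomes with U + V = 5 gives 5/17.
E[|U − V| | U + V = 5] = (5/17) / (1/5) = 25/17.

25/17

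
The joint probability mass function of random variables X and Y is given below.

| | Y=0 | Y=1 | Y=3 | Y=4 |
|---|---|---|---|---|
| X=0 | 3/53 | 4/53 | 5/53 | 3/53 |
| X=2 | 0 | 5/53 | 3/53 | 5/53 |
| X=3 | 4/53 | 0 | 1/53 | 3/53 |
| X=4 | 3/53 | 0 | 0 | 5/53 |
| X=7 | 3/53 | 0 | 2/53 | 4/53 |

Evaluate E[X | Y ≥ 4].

P(Y ≥ 4) = 20/53.
Σ X·P over the event = 0·(3/53) + 2·(5/53) + 3·(3/53) + 4·(5/53) + 7·(4/53) = 67/53.
E[X | Y ≥ 4] = (67/53) / (20/53) = 67/20.

67/20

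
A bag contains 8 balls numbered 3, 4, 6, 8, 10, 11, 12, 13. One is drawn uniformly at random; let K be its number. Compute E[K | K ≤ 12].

54/7

P(K ≤ 12) = 7/8.
Σ over the event: 3·1/8 + 4·1/8 + 6·1/8 + 8·1/8 + 10·1/8 + 11·1/8 + 12·1/8 = 27/4.
E[K | K ≤ 12] = (27/4) / (7/8) = 54/7.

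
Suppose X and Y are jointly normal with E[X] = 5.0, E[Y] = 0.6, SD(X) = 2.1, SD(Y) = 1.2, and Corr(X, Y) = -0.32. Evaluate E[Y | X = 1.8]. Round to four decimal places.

For a bivariate normal, E[Y | X=x] = μ_Y + ρ·(σ_Y/σ_X)·(x − μ_X).
E[Y | X=1.8] = 0.6 + (-0.32)·(1.2/2.1)·(1.8 − (5.0)) = 0.6 + (-0.182857)·(-3.2) = 1.1851.

1.1851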